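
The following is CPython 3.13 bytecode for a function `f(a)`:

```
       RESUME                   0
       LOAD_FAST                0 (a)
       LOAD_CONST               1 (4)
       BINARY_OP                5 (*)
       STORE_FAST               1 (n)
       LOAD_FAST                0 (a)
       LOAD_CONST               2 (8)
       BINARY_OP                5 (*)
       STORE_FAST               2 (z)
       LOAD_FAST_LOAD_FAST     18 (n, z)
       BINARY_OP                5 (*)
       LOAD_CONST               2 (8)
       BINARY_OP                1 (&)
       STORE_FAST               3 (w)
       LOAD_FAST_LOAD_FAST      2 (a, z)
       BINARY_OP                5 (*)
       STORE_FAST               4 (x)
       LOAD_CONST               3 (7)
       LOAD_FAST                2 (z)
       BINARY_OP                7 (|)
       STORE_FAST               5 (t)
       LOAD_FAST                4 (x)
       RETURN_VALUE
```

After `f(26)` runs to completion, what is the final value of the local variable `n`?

104

LOAD_FAST a → push 26. Stack: [26]
LOAD_CONST → push 4. Stack: [26, 4]
BINARY_OP * → 26 * 4 = 104. Stack: [104]
STORE_FAST n → n=104. Stack: []
LOAD_FAST a → push 26. Stack: [26]
LOAD_CONST → push 8. Stack: [26, 8]
BINARY_OP * → 26 * 8 = 208. Stack: [208]
STORE_FAST z → z=208. Stack: []
LOAD_FAST_LOAD_FAST n,z → push 104,208. Stack: [104, 208]
BINARY_OP * → 104 * 208 = 21632. Stack: [21632]
LOAD_CONST → push 8. Stack: [21632, 8]
BINARY_OP & → 21632 & 8 = 0. Stack: [0]
STORE_FAST w → w=0. Stack: []
LOAD_FAST_LOAD_FAST a,z → push 26,208. Stack: [26, 208]
BINARY_OP * → 26 * 208 = 5408. Stack: [5408]
STORE_FAST x → x=5408. Stack: []
LOAD_CONST → push 7. Stack: [7]
LOAD_FAST z → push 208. Stack: [7, 208]
BINARY_OP | → 7 | 208 = 215. Stack: [215]
STORE_FAST t → t=215. Stack: []
LOAD_FAST x → push 5408. Stack: [5408]
RETURN_VALUE → return 5408.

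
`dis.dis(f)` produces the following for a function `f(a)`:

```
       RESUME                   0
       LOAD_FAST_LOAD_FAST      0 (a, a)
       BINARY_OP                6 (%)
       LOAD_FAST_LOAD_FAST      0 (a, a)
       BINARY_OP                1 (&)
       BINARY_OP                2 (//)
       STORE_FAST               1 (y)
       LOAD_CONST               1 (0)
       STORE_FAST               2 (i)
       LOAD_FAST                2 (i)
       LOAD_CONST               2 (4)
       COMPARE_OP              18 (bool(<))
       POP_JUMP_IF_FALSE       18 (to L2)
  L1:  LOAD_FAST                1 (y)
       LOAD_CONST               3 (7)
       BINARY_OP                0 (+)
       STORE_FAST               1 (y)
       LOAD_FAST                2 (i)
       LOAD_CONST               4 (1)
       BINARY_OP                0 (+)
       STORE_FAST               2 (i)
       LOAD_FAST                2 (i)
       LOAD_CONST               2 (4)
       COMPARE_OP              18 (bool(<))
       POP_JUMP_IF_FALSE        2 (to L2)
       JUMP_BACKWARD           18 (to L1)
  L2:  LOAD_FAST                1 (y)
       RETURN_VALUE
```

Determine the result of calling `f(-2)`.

LOAD_FAST_LOAD_FAST a,a → push -2,-2. Stack: [-2, -2]
BINARY_OP % → -2 % -2 = 0. Stack: [0]
LOAD_FAST_LOAD_FAST a,a → push -2,-2. Stack: [0, -2, -2]
BINARY_OP & → -2 & -2 = -2. Stack: [0, -2]
BINARY_OP // → 0 // -2 = 0. Stack: [0]
STORE_FAST y → y=0. Stack: []
LOAD_CONST → push 0. Stack: [0]
STORE_FAST i → i=0. Stack: []
LOAD_FAST i → push 0. Stack: [0]
LOAD_CONST → push 4. Stack: [0, 4]
COMPARE_OP bool(<) → 0 vs 4 = True. Stack: [True]
POP_JUMP_IF_FALSE → pop True; no jump. Stack: []
LOAD_FAST y → push 0. Stack: [0]
LOAD_CONST → push 7. Stack: [0, 7]
BINARY_OP + → 0 + 7 = 7. Stack: [7]
STORE_FAST y → y=7. Stack: []
LOAD_FAST i → push 0. Stack: [0]
LOAD_CONST → push 1. Stack: [0, 1]
BINARY_OP + → 0 + 1 = 1. Stack: [1]
STORE_FAST i → i=1. Stack: []
LOAD_FAST i → push 1. Stack: [1]
LOAD_CONST → push 4. Stack: [1, 4]
COMPARE_OP bool(<) → 1 vs 4 = True. Stack: [True]
POP_JUMP_IF_FALSE → pop True; no jump. Stack: []
LOAD_FAST y → push 7. Stack: [7]
LOAD_CONST → push 7. Stack: [7, 7]
BINARY_OP + → 7 + 7 = 14. Stack: [14]
STORE_FAST y → y=14. Stack: []
LOAD_FAST i → push 1. Stack: [1]
LOAD_CONST → push 1. Stack: [1, 1]
BINARY_OP + → 1 + 1 = 2. Stack: [2]
STORE_FAST i → i=2. Stack: []
LOAD_FAST i → push 2. Stack: [2]
LOAD_CONST → push 4. Stack: [2, 4]
COMPARE_OP bool(<) → 2 vs 4 = True. Stack: [True]
POP_JUMP_IF_FALSE → pop True; no jump. Stack: []
LOAD_FAST y → push 14. Stack: [14]
LOAD_CONST → push 7. Stack: [14, 7]
BINARY_OP + → 14 + 7 = 21. Stack: [21]
STORE_FAST y → y=21. Stack: []
LOAD_FAST i → push 2. Stack: [2]
LOAD_CONST → push 1. Stack: [2, 1]
BINARY_OP + → 2 + 1 = 3. Stack: [3]
STORE_FAST i → i=3. Stack: []
LOAD_FAST i → push 3. Stack: [3]
LOAD_CONST → push 4. Stack: [3, 4]
COMPARE_OP bool(<) → 3 vs 4 = True. Stack: [True]
POP_JUMP_IF_FALSE → pop True; no jump. Stack: []
LOAD_FAST y → push 21. Stack: [21]
LOAD_CONST → push 7. Stack: [21, 7]
BINARY_OP + → 21 + 7 = 28. Stack: [28]
STORE_FAST y → y=28. Stack: []
LOAD_FAST i → push 3. Stack: [3]
LOAD_CONST → push 1. Stack: [3, 1]
BINARY_OP + → 3 + 1 = 4. Stack: [4]
STORE_FAST i → i=4. Stack: []
LOAD_FAST i → push 4. Stack: [4]
LOAD_CONST → push 4. Stack: [4, 4]
COMPARE_OP bool(<) → 4 vs 4 = False. Stack: [False]
POP_JUMP_IF_FALSE → pop False; jump. Stack: []
LOAD_FAST y → push 28. Stack: [28]
RETURN_VALUE → return 28.

28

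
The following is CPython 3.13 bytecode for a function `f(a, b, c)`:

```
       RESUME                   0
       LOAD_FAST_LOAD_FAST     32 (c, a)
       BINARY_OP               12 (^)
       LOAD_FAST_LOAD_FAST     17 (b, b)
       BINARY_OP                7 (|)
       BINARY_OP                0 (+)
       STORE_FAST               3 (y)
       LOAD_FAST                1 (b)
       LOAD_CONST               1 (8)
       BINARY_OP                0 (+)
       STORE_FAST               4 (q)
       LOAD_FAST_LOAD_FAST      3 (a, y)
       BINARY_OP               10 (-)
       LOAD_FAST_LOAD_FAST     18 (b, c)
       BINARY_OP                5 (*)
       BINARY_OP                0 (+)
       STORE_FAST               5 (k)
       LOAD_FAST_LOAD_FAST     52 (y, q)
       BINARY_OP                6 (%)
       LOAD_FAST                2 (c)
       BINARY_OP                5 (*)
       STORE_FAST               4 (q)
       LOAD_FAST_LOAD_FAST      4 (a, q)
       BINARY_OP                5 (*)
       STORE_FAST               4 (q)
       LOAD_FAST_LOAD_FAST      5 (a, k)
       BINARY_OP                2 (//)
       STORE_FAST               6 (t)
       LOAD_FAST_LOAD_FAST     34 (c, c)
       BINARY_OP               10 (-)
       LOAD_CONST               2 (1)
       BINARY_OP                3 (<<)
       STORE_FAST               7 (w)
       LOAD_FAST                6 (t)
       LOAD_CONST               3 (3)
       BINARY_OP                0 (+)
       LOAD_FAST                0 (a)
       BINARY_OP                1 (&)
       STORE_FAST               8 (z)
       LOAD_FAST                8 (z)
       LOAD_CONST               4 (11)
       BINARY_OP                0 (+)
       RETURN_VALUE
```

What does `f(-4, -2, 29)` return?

LOAD_FAST_LOAD_FAST c,a → push 29,-4. Stack: [29, -4]
BINARY_OP ^ → 29 ^ -4 = -31. Stack: [-31]
LOAD_FAST_LOAD_FAST b,b → push -2,-2. Stack: [-31, -2, -2]
BINARY_OP | → -2 | -2 = -2. Stack: [-31, -2]
BINARY_OP + → -31 + -2 = -33. Stack: [-33]
STORE_FAST y → y=-33. Stack: []
LOAD_FAST b → push -2. Stack: [-2]
LOAD_CONST → push 8. Stack: [-2, 8]
BINARY_OP + → -2 + 8 = 6. Stack: [6]
STORE_FAST q → q=6. Stack: []
LOAD_FAST_LOAD_FAST a,y → push -4,-33. Stack: [-4, -33]
BINARY_OP - → -4 - -33 = 29. Stack: [29]
LOAD_FAST_LOAD_FAST b,c → push -2,29. Stack: [29, -2, 29]
BINARY_OP * → -2 * 29 = -58. Stack: [29, -58]
BINARY_OP + → 29 + -58 = -29. Stack: [-29]
STORE_FAST k → k=-29. Stack: []
LOAD_FAST_LOAD_FAST y,q → push -33,6. Stack: [-33, 6]
BINARY_OP % → -33 % 6 = 3. Stack: [3]
LOAD_FAST c → push 29. Stack: [3, 29]
BINARY_OP * → 3 * 29 = 87. Stack: [87]
STORE_FAST q → q=87. Stack: []
LOAD_FAST_LOAD_FAST a,q → push -4,87. Stack: [-4, 87]
BINARY_OP * → -4 * 87 = -348. Stack: [-348]
STORE_FAST q → q=-348. Stack: []
LOAD_FAST_LOAD_FAST a,k → push -4,-29. Stack: [-4, -29]
BINARY_OP // → -4 // -29 = 0. Stack: [0]
STORE_FAST t → t=0. Stack: []
LOAD_FAST_LOAD_FAST c,c → push 29,29. Stack: [29, 29]
BINARY_OP - → 29 - 29 = 0. Stack: [0]
LOAD_CONST → push 1. Stack: [0, 1]
BINARY_OP << → 0 << 1 = 0. Stack: [0]
STORE_FAST w → w=0. Stack: []
LOAD_FAST t → push 0. Stack: [0]
LOAD_CONST → push 3. Stack: [0, 3]
BINARY_OP + → 0 + 3 = 3. Stack: [3]
LOAD_FAST a → push -4. Stack: [3, -4]
BINARY_OP & → 3 & -4 = 0. Stack: [0]
STORE_FAST z → z=0. Stack: []
LOAD_FAST z → push 0. Stack: [0]
LOAD_CONST → push 11. Stack: [0, 11]
BINARY_OP + → 0 + 11 = 11. Stack: [11]
RETURN_VALUE → return 11.

11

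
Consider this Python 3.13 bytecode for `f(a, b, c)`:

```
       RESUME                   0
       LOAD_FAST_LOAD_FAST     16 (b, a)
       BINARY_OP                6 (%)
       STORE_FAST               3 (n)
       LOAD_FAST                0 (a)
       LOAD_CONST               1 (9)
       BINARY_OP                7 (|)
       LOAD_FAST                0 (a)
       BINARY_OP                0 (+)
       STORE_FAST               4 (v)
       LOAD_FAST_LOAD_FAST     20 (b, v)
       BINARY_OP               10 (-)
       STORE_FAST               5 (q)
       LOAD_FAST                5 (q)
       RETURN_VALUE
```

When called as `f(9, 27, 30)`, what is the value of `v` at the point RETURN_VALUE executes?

LOAD_FAST_LOAD_FAST b,a → push 27,9. Stack: [27, 9]
BINARY_OP % → 27 % 9 = 0. Stack: [0]
STORE_FAST n → n=0. Stack: []
LOAD_FAST a → push 9. Stack: [9]
LOAD_CONST → push 9. Stack: [9, 9]
BINARY_OP | → 9 | 9 = 9. Stack: [9]
LOAD_FAST a → push 9. Stack: [9, 9]
BINARY_OP + → 9 + 9 = 18. Stack: [18]
STORE_FAST v → v=18. Stack: []
LOAD_FAST_LOAD_FAST b,v → push 27,18. Stack: [27, 18]
BINARY_OP - → 27 - 18 = 9. Stack: [9]
STORE_FAST q → q=9. Stack: []
LOAD_FAST q → push 9. Stack: [9]
RETURN_VALUE → return 9.

18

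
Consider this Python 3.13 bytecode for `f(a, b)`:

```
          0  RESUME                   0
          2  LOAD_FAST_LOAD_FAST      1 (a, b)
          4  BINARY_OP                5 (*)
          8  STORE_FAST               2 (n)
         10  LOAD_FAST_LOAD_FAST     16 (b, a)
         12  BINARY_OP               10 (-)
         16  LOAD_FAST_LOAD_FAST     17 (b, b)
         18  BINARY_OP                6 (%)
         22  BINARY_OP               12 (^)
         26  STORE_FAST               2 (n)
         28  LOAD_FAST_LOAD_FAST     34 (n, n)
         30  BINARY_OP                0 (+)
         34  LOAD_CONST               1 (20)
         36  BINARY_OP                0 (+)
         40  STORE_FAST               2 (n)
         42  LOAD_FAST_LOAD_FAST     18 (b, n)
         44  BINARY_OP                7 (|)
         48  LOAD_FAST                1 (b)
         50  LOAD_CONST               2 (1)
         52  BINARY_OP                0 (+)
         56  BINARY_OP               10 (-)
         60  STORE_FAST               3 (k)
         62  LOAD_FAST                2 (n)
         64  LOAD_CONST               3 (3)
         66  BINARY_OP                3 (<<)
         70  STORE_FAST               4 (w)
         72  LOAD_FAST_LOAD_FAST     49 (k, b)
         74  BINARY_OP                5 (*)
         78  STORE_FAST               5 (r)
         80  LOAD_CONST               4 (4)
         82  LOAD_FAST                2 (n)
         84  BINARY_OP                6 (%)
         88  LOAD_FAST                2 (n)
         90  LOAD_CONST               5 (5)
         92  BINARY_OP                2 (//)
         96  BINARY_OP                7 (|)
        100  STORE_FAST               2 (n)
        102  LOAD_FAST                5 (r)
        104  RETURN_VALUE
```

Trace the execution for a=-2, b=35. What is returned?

LOAD_FAST_LOAD_FAST a,b → push -2,35. Stack: [-2, 35]
BINARY_OP * → -2 * 35 = -70. Stack: [-70]
STORE_FAST n → n=-70. Stack: []
LOAD_FAST_LOAD_FAST b,a → push 35,-2. Stack: [35, -2]
BINARY_OP - → 35 - -2 = 37. Stack: [37]
LOAD_FAST_LOAD_FAST b,b → push 35,35. Stack: [37, 35, 35]
BINARY_OP % → 35 % 35 = 0. Stack: [37, 0]
BINARY_OP ^ → 37 ^ 0 = 37. Stack: [37]
STORE_FAST n → n=37. Stack: []
LOAD_FAST_LOAD_FAST n,n → push 37,37. Stack: [37, 37]
BINARY_OP + → 37 + 37 = 74. Stack: [74]
LOAD_CONST → push 20. Stack: [74, 20]
BINARY_OP + → 74 + 20 = 94. Stack: [94]
STORE_FAST n → n=94. Stack: []
LOAD_FAST_LOAD_FAST b,n → push 35,94. Stack: [35, 94]
BINARY_OP | → 35 | 94 = 127. Stack: [127]
LOAD_FAST b → push 35. Stack: [127, 35]
LOAD_CONST → push 1. Stack: [127, 35, 1]
BINARY_OP + → 35 + 1 = 36. Stack: [127, 36]
BINARY_OP - → 127 - 36 = 91. Stack: [91]
STORE_FAST k → k=91. Stack: []
LOAD_FAST n → push 94. Stack: [94]
LOAD_CONST → push 3. Stack: [94, 3]
BINARY_OP << → 94 << 3 = 752. Stack: [752]
STORE_FAST w → w=752. Stack: []
LOAD_FAST_LOAD_FAST k,b → push 91,35. Stack: [91, 35]
BINARY_OP * → 91 * 35 = 3185. Stack: [3185]
STORE_FAST r → r=3185. Stack: []
LOAD_CONST → push 4. Stack: [4]
LOAD_FAST n → push 94. Stack: [4, 94]
BINARY_OP % → 4 % 94 = 4. Stack: [4]
LOAD_FAST n → push 94. Stack: [4, 94]
LOAD_CONST → push 5. Stack: [4, 94, 5]
BINARY_OP // → 94 // 5 = 18. Stack: [4, 18]
BINARY_OP | → 4 | 18 = 22. Stack: [22]
STORE_FAST n → n=22. Stack: []
LOAD_FAST r → push 3185. Stack: [3185]
RETURN_VALUE → return 3185.

3185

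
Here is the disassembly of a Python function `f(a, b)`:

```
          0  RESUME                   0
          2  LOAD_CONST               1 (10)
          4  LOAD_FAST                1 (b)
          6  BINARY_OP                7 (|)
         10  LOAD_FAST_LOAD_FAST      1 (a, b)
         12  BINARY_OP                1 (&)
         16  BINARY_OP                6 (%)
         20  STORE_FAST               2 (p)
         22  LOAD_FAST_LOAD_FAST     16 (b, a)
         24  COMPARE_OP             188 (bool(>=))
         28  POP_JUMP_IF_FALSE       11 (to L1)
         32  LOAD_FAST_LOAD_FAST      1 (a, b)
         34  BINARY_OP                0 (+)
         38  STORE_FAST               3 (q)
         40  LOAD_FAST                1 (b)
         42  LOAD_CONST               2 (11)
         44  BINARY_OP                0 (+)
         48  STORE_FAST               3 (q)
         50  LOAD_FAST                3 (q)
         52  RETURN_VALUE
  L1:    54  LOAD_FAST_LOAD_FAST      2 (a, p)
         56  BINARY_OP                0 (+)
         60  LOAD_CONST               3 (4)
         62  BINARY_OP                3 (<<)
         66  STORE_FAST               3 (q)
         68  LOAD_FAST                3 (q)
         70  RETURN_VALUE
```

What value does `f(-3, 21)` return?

32

LOAD_CONST → push 10. Stack: [10]
LOAD_FAST b → push 21. Stack: [10, 21]
BINARY_OP | → 10 | 21 = 31. Stack: [31]
LOAD_FAST_LOAD_FAST a,b → push -3,21. Stack: [31, -3, 21]
BINARY_OP & → -3 & 21 = 21. Stack: [31, 21]
BINARY_OP % → 31 % 21 = 10. Stack: [10]
STORE_FAST p → p=10. Stack: []
LOAD_FAST_LOAD_FAST b,a → push 21,-3. Stack: [21, -3]
COMPARE_OP bool(>=) → 21 vs -3 = True. Stack: [True]
POP_JUMP_IF_FALSE → pop True; no jump. Stack: []
LOAD_FAST_LOAD_FAST a,b → push -3,21. Stack: [-3, 21]
BINARY_OP + → -3 + 21 = 18. Stack: [18]
STORE_FAST q → q=18. Stack: []
LOAD_FAST b → push 21. Stack: [21]
LOAD_CONST → push 11. Stack: [21, 11]
BINARY_OP + → 21 + 11 = 32. Stack: [32]
STORE_FAST q → q=32. Stack: []
LOAD_FAST q → push 32. Stack: [32]
RETURN_VALUE → return 32.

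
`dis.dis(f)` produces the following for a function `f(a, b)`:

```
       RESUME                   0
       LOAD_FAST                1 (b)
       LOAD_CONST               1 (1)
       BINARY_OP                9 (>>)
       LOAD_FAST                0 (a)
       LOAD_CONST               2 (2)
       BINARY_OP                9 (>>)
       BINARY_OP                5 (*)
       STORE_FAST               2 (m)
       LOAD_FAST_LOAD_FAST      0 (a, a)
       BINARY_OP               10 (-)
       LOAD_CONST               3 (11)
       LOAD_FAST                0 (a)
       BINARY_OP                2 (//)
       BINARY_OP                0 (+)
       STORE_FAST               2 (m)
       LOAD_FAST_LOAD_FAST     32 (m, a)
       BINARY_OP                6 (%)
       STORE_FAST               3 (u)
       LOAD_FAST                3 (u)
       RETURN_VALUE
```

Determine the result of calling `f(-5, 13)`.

-3

LOAD_FAST b → push 13. Stack: [13]
LOAD_CONST → push 1. Stack: [13, 1]
BINARY_OP >> → 13 >> 1 = 6. Stack: [6]
LOAD_FAST a → push -5. Stack: [6, -5]
LOAD_CONST → push 2. Stack: [6, -5, 2]
BINARY_OP >> → -5 >> 2 = -2. Stack: [6, -2]
BINARY_OP * → 6 * -2 = -12. Stack: [-12]
STORE_FAST m → m=-12. Stack: []
LOAD_FAST_LOAD_FAST a,a → push -5,-5. Stack: [-5, -5]
BINARY_OP - → -5 - -5 = 0. Stack: [0]
LOAD_CONST → push 11. Stack: [0, 11]
LOAD_FAST a → push -5. Stack: [0, 11, -5]
BINARY_OP // → 11 // -5 = -3. Stack: [0, -3]
BINARY_OP + → 0 + -3 = -3. Stack: [-3]
STORE_FAST m → m=-3. Stack: []
LOAD_FAST_LOAD_FAST m,a → push -3,-5. Stack: [-3, -5]
BINARY_OP % → -3 % -5 = -3. Stack: [-3]
STORE_FAST u → u=-3. Stack: []
LOAD_FAST u → push -3. Stack: [-3]
RETURN_VALUE → return -3.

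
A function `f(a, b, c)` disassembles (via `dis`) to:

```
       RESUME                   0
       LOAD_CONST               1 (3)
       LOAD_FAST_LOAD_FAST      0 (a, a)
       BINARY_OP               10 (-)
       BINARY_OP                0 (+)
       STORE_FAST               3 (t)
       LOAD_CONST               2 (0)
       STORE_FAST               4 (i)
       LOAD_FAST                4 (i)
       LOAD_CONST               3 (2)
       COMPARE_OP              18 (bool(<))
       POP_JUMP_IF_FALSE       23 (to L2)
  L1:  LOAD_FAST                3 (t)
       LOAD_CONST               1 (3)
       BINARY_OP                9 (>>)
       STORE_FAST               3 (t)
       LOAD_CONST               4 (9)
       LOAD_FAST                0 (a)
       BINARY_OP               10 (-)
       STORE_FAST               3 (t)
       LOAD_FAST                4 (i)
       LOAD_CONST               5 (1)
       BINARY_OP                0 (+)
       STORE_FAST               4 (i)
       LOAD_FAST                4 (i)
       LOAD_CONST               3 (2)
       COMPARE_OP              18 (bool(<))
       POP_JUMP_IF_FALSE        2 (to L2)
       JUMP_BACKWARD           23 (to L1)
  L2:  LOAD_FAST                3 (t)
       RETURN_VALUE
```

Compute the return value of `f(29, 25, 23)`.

-20

LOAD_CONST → push 3. Stack: [3]
LOAD_FAST_LOAD_FAST a,a → push 29,29. Stack: [3, 29, 29]
BINARY_OP - → 29 - 29 = 0. Stack: [3, 0]
BINARY_OP + → 3 + 0 = 3. Stack: [3]
STORE_FAST t → t=3. Stack: []
LOAD_CONST → push 0. Stack: [0]
STORE_FAST i → i=0. Stack: []
LOAD_FAST i → push 0. Stack: [0]
LOAD_CONST → push 2. Stack: [0, 2]
COMPARE_OP bool(<) → 0 vs 2 = True. Stack: [True]
POP_JUMP_IF_FALSE → pop True; no jump. Stack: []
LOAD_FAST t → push 3. Stack: [3]
LOAD_CONST → push 3. Stack: [3, 3]
BINARY_OP >> → 3 >> 3 = 0. Stack: [0]
STORE_FAST t → t=0. Stack: []
LOAD_CONST → push 9. Stack: [9]
LOAD_FAST a → push 29. Stack: [9, 29]
BINARY_OP - → 9 - 29 = -20. Stack: [-20]
STORE_FAST t → t=-20. Stack: []
LOAD_FAST i → push 0. Stack: [0]
LOAD_CONST → push 1. Stack: [0, 1]
BINARY_OP + → 0 + 1 = 1. Stack: [1]
STORE_FAST i → i=1. Stack: []
LOAD_FAST i → push 1. Stack: [1]
LOAD_CONST → push 2. Stack: [1, 2]
COMPARE_OP bool(<) → 1 vs 2 = True. Stack: [True]
POP_JUMP_IF_FALSE → pop True; no jump. Stack: []
LOAD_FAST t → push -20. Stack: [-20]
LOAD_CONST → push 3. Stack: [-20, 3]
BINARY_OP >> → -20 >> 3 = -3. Stack: [-3]
STORE_FAST t → t=-3. Stack: []
LOAD_CONST → push 9. Stack: [9]
LOAD_FAST a → push 29. Stack: [9, 29]
BINARY_OP - → 9 - 29 = -20. Stack: [-20]
STORE_FAST t → t=-20. Stack: []
LOAD_FAST i → push 1. Stack: [1]
LOAD_CONST → push 1. Stack: [1, 1]
BINARY_OP + → 1 + 1 = 2. Stack: [2]
STORE_FAST i → i=2. Stack: []
LOAD_FAST i → push 2. Stack: [2]
LOAD_CONST → push 2. Stack: [2, 2]
COMPARE_OP bool(<) → 2 vs 2 = False. Stack: [False]
POP_JUMP_IF_FALSE → pop False; jump. Stack: []
LOAD_FAST t → push -20. Stack: [-20]
RETURN_VALUE → return -20.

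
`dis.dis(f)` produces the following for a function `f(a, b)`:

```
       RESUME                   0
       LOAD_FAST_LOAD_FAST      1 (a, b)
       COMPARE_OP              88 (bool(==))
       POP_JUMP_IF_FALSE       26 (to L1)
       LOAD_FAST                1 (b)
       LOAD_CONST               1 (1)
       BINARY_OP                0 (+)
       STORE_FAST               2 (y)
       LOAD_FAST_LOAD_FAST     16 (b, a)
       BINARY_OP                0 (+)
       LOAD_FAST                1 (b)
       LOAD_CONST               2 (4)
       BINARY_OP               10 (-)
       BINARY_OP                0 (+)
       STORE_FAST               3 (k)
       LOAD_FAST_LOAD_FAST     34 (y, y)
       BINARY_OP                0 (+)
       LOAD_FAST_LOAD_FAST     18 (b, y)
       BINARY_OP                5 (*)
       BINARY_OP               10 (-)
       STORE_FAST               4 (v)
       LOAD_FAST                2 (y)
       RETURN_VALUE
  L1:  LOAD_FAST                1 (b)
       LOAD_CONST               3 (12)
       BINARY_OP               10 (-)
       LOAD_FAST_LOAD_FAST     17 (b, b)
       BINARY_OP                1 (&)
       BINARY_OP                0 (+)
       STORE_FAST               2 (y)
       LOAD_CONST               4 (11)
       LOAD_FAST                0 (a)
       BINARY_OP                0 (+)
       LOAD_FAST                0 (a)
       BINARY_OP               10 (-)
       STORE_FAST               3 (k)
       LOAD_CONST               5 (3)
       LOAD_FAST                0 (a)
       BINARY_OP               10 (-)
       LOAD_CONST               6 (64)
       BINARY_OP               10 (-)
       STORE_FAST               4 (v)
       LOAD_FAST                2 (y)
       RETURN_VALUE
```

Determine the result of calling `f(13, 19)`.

LOAD_FAST_LOAD_FAST a,b → push 13,19. Stack: [13, 19]
COMPARE_OP bool(==) → 13 vs 19 = False. Stack: [False]
POP_JUMP_IF_FALSE → pop False; jump. Stack: []
LOAD_FAST b → push 19. Stack: [19]
LOAD_CONST → push 12. Stack: [19, 12]
BINARY_OP - → 19 - 12 = 7. Stack: [7]
LOAD_FAST_LOAD_FAST b,b → push 19,19. Stack: [7, 19, 19]
BINARY_OP & → 19 & 19 = 19. Stack: [7, 19]
BINARY_OP + → 7 + 19 = 26. Stack: [26]
STORE_FAST y → y=26. Stack: []
LOAD_CONST → push 11. Stack: [11]
LOAD_FAST a → push 13. Stack: [11, 13]
BINARY_OP + → 11 + 13 = 24. Stack: [24]
LOAD_FAST a → push 13. Stack: [24, 13]
BINARY_OP - → 24 - 13 = 11. Stack: [11]
STORE_FAST k → k=11. Stack: []
LOAD_CONST → push 3. Stack: [3]
LOAD_FAST a → push 13. Stack: [3, 13]
BINARY_OP - → 3 - 13 = -10. Stack: [-10]
LOAD_CONST → push 64. Stack: [-10, 64]
BINARY_OP - → -10 - 64 = -74. Stack: [-74]
STORE_FAST v → v=-74. Stack: []
LOAD_FAST y → push 26. Stack: [26]
RETURN_VALUE → return 26.

26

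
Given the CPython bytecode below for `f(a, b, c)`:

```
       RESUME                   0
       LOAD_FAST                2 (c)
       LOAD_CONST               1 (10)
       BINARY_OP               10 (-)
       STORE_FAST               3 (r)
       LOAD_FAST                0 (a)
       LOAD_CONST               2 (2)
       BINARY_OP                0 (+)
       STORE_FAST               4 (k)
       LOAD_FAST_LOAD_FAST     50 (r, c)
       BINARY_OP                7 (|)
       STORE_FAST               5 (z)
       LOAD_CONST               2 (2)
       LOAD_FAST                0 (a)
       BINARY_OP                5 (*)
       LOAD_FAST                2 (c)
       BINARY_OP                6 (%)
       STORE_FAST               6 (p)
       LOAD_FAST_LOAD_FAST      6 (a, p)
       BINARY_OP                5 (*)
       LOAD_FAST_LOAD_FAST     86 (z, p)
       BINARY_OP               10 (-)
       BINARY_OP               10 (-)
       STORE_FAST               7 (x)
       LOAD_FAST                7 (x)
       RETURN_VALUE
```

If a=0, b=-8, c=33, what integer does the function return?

-55

LOAD_FAST c → push 33. Stack: [33]
LOAD_CONST → push 10. Stack: [33, 10]
BINARY_OP - → 33 - 10 = 23. Stack: [23]
STORE_FAST r → r=23. Stack: []
LOAD_FAST a → push 0. Stack: [0]
LOAD_CONST → push 2. Stack: [0, 2]
BINARY_OP + → 0 + 2 = 2. Stack: [2]
STORE_FAST k → k=2. Stack: []
LOAD_FAST_LOAD_FAST r,c → push 23,33. Stack: [23, 33]
BINARY_OP | → 23 | 33 = 55. Stack: [55]
STORE_FAST z → z=55. Stack: []
LOAD_CONST → push 2. Stack: [2]
LOAD_FAST a → push 0. Stack: [2, 0]
BINARY_OP * → 2 * 0 = 0. Stack: [0]
LOAD_FAST c → push 33. Stack: [0, 33]
BINARY_OP % → 0 % 33 = 0. Stack: [0]
STORE_FAST p → p=0. Stack: []
LOAD_FAST_LOAD_FAST a,p → push 0,0. Stack: [0, 0]
BINARY_OP * → 0 * 0 = 0. Stack: [0]
LOAD_FAST_LOAD_FAST z,p → push 55,0. Stack: [0, 55, 0]
BINARY_OP - → 55 - 0 = 55. Stack: [0, 55]
BINARY_OP - → 0 - 55 = -55. Stack: [-55]
STORE_FAST x → x=-55. Stack: []
LOAD_FAST x → push -55. Stack: [-55]
RETURN_VALUE → return -55.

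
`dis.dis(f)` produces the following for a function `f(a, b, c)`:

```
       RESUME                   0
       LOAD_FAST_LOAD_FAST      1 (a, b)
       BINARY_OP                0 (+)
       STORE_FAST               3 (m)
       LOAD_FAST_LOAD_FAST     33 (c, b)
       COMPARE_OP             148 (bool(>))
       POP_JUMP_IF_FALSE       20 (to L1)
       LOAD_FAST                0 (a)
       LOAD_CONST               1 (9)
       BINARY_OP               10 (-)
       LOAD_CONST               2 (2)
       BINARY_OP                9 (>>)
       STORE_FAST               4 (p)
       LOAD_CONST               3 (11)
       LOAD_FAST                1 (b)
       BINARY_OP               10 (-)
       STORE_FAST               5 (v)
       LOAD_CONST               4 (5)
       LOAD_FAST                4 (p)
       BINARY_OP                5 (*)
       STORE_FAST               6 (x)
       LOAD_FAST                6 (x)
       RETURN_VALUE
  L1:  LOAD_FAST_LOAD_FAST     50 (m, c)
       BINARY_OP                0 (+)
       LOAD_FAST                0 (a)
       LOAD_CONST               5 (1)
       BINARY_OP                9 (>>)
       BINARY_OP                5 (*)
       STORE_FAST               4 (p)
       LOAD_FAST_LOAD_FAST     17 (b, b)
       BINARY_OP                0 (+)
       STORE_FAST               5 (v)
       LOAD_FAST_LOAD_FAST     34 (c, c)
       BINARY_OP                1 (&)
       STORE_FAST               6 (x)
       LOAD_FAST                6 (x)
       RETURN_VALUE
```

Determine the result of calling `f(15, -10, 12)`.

5

LOAD_FAST_LOAD_FAST a,b → push 15,-10. Stack: [15, -10]
BINARY_OP + → 15 + -10 = 5. Stack: [5]
STORE_FAST m → m=5. Stack: []
LOAD_FAST_LOAD_FAST c,b → push 12,-10. Stack: [12, -10]
COMPARE_OP bool(>) → 12 vs -10 = True. Stack: [True]
POP_JUMP_IF_FALSE → pop True; no jump. Stack: []
LOAD_FAST a → push 15. Stack: [15]
LOAD_CONST → push 9. Stack: [15, 9]
BINARY_OP - → 15 - 9 = 6. Stack: [6]
LOAD_CONST → push 2. Stack: [6, 2]
BINARY_OP >> → 6 >> 2 = 1. Stack: [1]
STORE_FAST p → p=1. Stack: []
LOAD_CONST → push 11. Stack: [11]
LOAD_FAST b → push -10. Stack: [11, -10]
BINARY_OP - → 11 - -10 = 21. Stack: [21]
STORE_FAST v → v=21. Stack: []
LOAD_CONST → push 5. Stack: [5]
LOAD_FAST p → push 1. Stack: [5, 1]
BINARY_OP * → 5 * 1 = 5. Stack: [5]
STORE_FAST x → x=5. Stack: []
LOAD_FAST x → push 5. Stack: [5]
RETURN_VALUE → return 5.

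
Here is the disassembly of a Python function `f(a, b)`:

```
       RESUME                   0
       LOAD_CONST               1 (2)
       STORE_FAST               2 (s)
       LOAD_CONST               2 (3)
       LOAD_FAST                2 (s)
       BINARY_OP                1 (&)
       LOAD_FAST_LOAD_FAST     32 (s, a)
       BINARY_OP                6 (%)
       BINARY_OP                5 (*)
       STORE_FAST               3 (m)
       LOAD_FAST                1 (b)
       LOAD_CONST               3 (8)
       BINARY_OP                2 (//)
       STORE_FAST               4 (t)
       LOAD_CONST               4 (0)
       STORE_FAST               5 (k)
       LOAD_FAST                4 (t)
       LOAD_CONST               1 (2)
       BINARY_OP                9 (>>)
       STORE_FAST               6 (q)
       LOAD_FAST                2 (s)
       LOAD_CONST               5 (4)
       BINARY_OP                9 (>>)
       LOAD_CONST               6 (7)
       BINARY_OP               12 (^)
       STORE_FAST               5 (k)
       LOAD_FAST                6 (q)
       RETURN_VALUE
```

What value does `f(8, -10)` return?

-1

LOAD_CONST → push 2. Stack: [2]
STORE_FAST s → s=2. Stack: []
LOAD_CONST → push 3. Stack: [3]
LOAD_FAST s → push 2. Stack: [3, 2]
BINARY_OP & → 3 & 2 = 2. Stack: [2]
LOAD_FAST_LOAD_FAST s,a → push 2,8. Stack: [2, 2, 8]
BINARY_OP % → 2 % 8 = 2. Stack: [2, 2]
BINARY_OP * → 2 * 2 = 4. Stack: [4]
STORE_FAST m → m=4. Stack: []
LOAD_FAST b → push -10. Stack: [-10]
LOAD_CONST → push 8. Stack: [-10, 8]
BINARY_OP // → -10 // 8 = -2. Stack: [-2]
STORE_FAST t → t=-2. Stack: []
LOAD_CONST → push 0. Stack: [0]
STORE_FAST k → k=0. Stack: []
LOAD_FAST t → push -2. Stack: [-2]
LOAD_CONST → push 2. Stack: [-2, 2]
BINARY_OP >> → -2 >> 2 = -1. Stack: [-1]
STORE_FAST q → q=-1. Stack: []
LOAD_FAST s → push 2. Stack: [2]
LOAD_CONST → push 4. Stack: [2, 4]
BINARY_OP >> → 2 >> 4 = 0. Stack: [0]
LOAD_CONST → push 7. Stack: [0, 7]
BINARY_OP ^ → 0 ^ 7 = 7. Stack: [7]
STORE_FAST k → k=7. Stack: []
LOAD_FAST q → push -1. Stack: [-1]
RETURN_VALUE → return -1.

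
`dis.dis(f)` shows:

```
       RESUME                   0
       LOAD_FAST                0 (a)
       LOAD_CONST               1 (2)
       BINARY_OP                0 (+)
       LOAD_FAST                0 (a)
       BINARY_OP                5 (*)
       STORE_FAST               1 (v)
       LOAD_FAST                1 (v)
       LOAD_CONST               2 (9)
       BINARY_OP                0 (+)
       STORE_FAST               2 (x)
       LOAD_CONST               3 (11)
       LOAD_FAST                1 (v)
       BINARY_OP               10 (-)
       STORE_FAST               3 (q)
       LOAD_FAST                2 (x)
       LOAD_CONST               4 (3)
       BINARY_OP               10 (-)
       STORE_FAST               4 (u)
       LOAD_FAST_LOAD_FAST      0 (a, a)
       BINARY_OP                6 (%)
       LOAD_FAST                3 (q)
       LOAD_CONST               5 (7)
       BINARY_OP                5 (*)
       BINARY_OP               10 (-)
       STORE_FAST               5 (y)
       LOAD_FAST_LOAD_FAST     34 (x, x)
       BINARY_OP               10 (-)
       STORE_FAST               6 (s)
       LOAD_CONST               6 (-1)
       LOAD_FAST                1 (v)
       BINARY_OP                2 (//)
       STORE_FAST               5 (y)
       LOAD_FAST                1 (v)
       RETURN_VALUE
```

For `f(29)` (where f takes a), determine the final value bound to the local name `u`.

905

LOAD_FAST a → push 29. Stack: [29]
LOAD_CONST → push 2. Stack: [29, 2]
BINARY_OP + → 29 + 2 = 31. Stack: [31]
LOAD_FAST a → push 29. Stack: [31, 29]
BINARY_OP * → 31 * 29 = 899. Stack: [899]
STORE_FAST v → v=899. Stack: []
LOAD_FAST v → push 899. Stack: [899]
LOAD_CONST → push 9. Stack: [899, 9]
BINARY_OP + → 899 + 9 = 908. Stack: [908]
STORE_FAST x → x=908. Stack: []
LOAD_CONST → push 11. Stack: [11]
LOAD_FAST v → push 899. Stack: [11, 899]
BINARY_OP - → 11 - 899 = -888. Stack: [-888]
STORE_FAST q → q=-888. Stack: []
LOAD_FAST x → push 908. Stack: [908]
LOAD_CONST → push 3. Stack: [908, 3]
BINARY_OP - → 908 - 3 = 905. Stack: [905]
STORE_FAST u → u=905. Stack: []
LOAD_FAST_LOAD_FAST a,a → push 29,29. Stack: [29, 29]
BINARY_OP % → 29 % 29 = 0. Stack: [0]
LOAD_FAST q → push -888. Stack: [0, -888]
LOAD_CONST → push 7. Stack: [0, -888, 7]
BINARY_OP * → -888 * 7 = -6216. Stack: [0, -6216]
BINARY_OP - → 0 - -6216 = 6216. Stack: [6216]
STORE_FAST y → y=6216. Stack: []
LOAD_FAST_LOAD_FAST x,x → push 908,908. Stack: [908, 908]
BINARY_OP - → 908 - 908 = 0. Stack: [0]
STORE_FAST s → s=0. Stack: []
LOAD_CONST → push -1. Stack: [-1]
LOAD_FAST v → push 899. Stack: [-1, 899]
BINARY_OP // → -1 // 899 = -1. Stack: [-1]
STORE_FAST y → y=-1. Stack: []
LOAD_FAST v → push 899. Stack: [899]
RETURN_VALUE → return 899.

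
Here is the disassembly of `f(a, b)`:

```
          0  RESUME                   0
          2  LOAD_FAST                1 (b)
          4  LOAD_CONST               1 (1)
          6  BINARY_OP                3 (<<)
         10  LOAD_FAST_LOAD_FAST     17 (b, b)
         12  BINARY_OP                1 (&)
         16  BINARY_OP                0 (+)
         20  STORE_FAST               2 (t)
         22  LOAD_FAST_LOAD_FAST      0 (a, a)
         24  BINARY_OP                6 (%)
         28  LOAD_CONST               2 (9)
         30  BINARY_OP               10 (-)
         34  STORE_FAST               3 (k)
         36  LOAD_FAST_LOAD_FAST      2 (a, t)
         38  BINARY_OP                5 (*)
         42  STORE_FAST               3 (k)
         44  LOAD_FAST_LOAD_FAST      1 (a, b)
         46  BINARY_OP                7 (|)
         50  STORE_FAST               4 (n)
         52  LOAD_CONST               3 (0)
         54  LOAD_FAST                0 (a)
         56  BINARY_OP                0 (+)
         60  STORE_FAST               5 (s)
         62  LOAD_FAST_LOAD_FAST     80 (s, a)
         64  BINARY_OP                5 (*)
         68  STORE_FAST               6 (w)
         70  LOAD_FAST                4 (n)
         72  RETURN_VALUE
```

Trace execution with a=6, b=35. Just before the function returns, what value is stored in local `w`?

LOAD_FAST b → push 35. Stack: [35]
LOAD_CONST → push 1. Stack: [35, 1]
BINARY_OP << → 35 << 1 = 70. Stack: [70]
LOAD_FAST_LOAD_FAST b,b → push 35,35. Stack: [70, 35, 35]
BINARY_OP & → 35 & 35 = 35. Stack: [70, 35]
BINARY_OP + → 70 + 35 = 105. Stack: [105]
STORE_FAST t → t=105. Stack: []
LOAD_FAST_LOAD_FAST a,a → push 6,6. Stack: [6, 6]
BINARY_OP % → 6 % 6 = 0. Stack: [0]
LOAD_CONST → push 9. Stack: [0, 9]
BINARY_OP - → 0 - 9 = -9. Stack: [-9]
STORE_FAST k → k=-9. Stack: []
LOAD_FAST_LOAD_FAST a,t → push 6,105. Stack: [6, 105]
BINARY_OP * → 6 * 105 = 630. Stack: [630]
STORE_FAST k → k=630. Stack: []
LOAD_FAST_LOAD_FAST a,b → push 6,35. Stack: [6, 35]
BINARY_OP | → 6 | 35 = 39. Stack: [39]
STORE_FAST n → n=39. Stack: []
LOAD_CONST → push 0. Stack: [0]
LOAD_FAST a → push 6. Stack: [0, 6]
BINARY_OP + → 0 + 6 = 6. Stack: [6]
STORE_FAST s → s=6. Stack: []
LOAD_FAST_LOAD_FAST s,a → push 6,6. Stack: [6, 6]
BINARY_OP * → 6 * 6 = 36. Stack: [36]
STORE_FAST w → w=36. Stack: []
LOAD_FAST n → push 39. Stack: [39]
RETURN_VALUE → return 39.

36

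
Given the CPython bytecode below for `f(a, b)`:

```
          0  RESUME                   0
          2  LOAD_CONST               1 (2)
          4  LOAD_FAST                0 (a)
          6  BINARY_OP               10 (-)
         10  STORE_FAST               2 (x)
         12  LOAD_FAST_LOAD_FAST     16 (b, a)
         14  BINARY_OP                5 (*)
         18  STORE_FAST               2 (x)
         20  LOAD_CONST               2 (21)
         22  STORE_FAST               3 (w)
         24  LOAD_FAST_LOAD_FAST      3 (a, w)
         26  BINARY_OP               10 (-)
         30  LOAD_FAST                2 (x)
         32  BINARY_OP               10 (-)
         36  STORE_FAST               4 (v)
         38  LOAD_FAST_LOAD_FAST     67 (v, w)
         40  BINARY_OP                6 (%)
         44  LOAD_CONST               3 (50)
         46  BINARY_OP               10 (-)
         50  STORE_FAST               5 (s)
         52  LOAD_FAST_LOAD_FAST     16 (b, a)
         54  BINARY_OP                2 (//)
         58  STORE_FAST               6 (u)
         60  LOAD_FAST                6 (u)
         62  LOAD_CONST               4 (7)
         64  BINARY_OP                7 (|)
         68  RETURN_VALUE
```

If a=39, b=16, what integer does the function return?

LOAD_CONST → push 2. Stack: [2]
LOAD_FAST a → push 39. Stack: [2, 39]
BINARY_OP - → 2 - 39 = -37. Stack: [-37]
STORE_FAST x → x=-37. Stack: []
LOAD_FAST_LOAD_FAST b,a → push 16,39. Stack: [16, 39]
BINARY_OP * → 16 * 39 = 624. Stack: [624]
STORE_FAST x → x=624. Stack: []
LOAD_CONST → push 21. Stack: [21]
STORE_FAST w → w=21. Stack: []
LOAD_FAST_LOAD_FAST a,w → push 39,21. Stack: [39, 21]
BINARY_OP - → 39 - 21 = 18. Stack: [18]
LOAD_FAST x → push 624. Stack: [18, 624]
BINARY_OP - → 18 - 624 = -606. Stack: [-606]
STORE_FAST v → v=-606. Stack: []
LOAD_FAST_LOAD_FAST v,w → push -606,21. Stack: [-606, 21]
BINARY_OP % → -606 % 21 = 3. Stack: [3]
LOAD_CONST → push 50. Stack: [3, 50]
BINARY_OP - → 3 - 50 = -47. Stack: [-47]
STORE_FAST s → s=-47. Stack: []
LOAD_FAST_LOAD_FAST b,a → push 16,39. Stack: [16, 39]
BINARY_OP // → 16 // 39 = 0. Stack: [0]
STORE_FAST u → u=0. Stack: []
LOAD_FAST u → push 0. Stack: [0]
LOAD_CONST → push 7. Stack: [0, 7]
BINARY_OP | → 0 | 7 = 7. Stack: [7]
RETURN_VALUE → return 7.

7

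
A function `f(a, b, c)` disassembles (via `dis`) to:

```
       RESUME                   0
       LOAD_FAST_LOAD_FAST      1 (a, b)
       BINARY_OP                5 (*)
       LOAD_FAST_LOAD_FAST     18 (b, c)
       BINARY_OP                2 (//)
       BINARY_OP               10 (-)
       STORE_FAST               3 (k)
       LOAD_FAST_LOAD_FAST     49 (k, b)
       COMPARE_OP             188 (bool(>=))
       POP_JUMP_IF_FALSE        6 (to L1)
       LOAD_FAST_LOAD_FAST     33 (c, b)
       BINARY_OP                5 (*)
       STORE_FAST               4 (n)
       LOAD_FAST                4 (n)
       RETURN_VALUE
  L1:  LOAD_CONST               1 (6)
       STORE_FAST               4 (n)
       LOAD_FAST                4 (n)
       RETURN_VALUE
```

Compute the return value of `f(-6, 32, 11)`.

LOAD_FAST_LOAD_FAST a,b → push -6,32. Stack: [-6, 32]
BINARY_OP * → -6 * 32 = -192. Stack: [-192]
LOAD_FAST_LOAD_FAST b,c → push 32,11. Stack: [-192, 32, 11]
BINARY_OP // → 32 // 11 = 2. Stack: [-192, 2]
BINARY_OP - → -192 - 2 = -194. Stack: [-194]
STORE_FAST k → k=-194. Stack: []
LOAD_FAST_LOAD_FAST k,b → push -194,32. Stack: [-194, 32]
COMPARE_OP bool(>=) → -194 vs 32 = False. Stack: [False]
POP_JUMP_IF_FALSE → pop False; jump. Stack: []
LOAD_CONST → push 6. Stack: [6]
STORE_FAST n → n=6. Stack: []
LOAD_FAST n → push 6. Stack: [6]
RETURN_VALUE → return 6.

6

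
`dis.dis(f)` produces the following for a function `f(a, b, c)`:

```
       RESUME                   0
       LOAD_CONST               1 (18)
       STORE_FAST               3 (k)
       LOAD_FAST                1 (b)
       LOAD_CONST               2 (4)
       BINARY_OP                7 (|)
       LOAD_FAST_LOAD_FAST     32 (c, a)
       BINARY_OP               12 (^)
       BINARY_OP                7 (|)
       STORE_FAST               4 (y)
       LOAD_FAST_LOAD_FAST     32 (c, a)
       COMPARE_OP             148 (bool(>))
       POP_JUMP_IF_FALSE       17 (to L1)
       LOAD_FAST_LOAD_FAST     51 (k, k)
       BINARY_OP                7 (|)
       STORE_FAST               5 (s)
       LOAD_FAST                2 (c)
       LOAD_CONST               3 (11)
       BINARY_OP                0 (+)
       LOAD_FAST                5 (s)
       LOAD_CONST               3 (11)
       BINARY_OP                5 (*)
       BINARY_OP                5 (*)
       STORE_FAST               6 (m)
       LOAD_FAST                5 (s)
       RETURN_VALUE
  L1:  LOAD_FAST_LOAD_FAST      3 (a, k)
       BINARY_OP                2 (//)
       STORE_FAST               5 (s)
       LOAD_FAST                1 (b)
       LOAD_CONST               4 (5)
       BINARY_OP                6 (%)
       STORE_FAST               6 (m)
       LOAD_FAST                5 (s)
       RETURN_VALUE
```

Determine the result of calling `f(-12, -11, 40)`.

18

LOAD_CONST → push 18. Stack: [18]
STORE_FAST k → k=18. Stack: []
LOAD_FAST b → push -11. Stack: [-11]
LOAD_CONST → push 4. Stack: [-11, 4]
BINARY_OP | → -11 | 4 = -11. Stack: [-11]
LOAD_FAST_LOAD_FAST c,a → push 40,-12. Stack: [-11, 40, -12]
BINARY_OP ^ → 40 ^ -12 = -36. Stack: [-11, -36]
BINARY_OP | → -11 | -36 = -3. Stack: [-3]
STORE_FAST y → y=-3. Stack: []
LOAD_FAST_LOAD_FAST c,a → push 40,-12. Stack: [40, -12]
COMPARE_OP bool(>) → 40 vs -12 = True. Stack: [True]
POP_JUMP_IF_FALSE → pop True; no jump. Stack: []
LOAD_FAST_LOAD_FAST k,k → push 18,18. Stack: [18, 18]
BINARY_OP | → 18 | 18 = 18. Stack: [18]
STORE_FAST s → s=18. Stack: []
LOAD_FAST c → push 40. Stack: [40]
LOAD_CONST → push 11. Stack: [40, 11]
BINARY_OP + → 40 + 11 = 51. Stack: [51]
LOAD_FAST s → push 18. Stack: [51, 18]
LOAD_CONST → push 11. Stack: [51, 18, 11]
BINARY_OP * → 18 * 11 = 198. Stack: [51, 198]
BINARY_OP * → 51 * 198 = 10098. Stack: [10098]
STORE_FAST m → m=10098. Stack: []
LOAD_FAST s → push 18. Stack: [18]
RETURN_VALUE → return 18.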